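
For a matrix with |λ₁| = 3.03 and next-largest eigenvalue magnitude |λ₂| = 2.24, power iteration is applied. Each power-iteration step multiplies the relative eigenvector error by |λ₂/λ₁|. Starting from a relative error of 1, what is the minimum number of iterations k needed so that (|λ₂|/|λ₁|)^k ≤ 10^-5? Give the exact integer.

39

|λ₂/λ₁| = 2.24/3.03 = 0.73927
Need k ≥ ln(10^-5) / ln(0.73927) = -11.5129 / -0.3021 ≈ 38.111
Smallest integer k satisfying the bound: 39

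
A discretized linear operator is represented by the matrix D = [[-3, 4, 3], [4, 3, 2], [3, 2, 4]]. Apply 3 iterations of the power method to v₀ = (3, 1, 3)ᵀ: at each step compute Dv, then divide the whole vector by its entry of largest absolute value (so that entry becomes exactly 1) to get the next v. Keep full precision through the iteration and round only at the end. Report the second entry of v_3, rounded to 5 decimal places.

0.97932

Dv0 = (4.000000, 21.000000, 23.000000); divide by 23.000000 → v1 = (0.173913, 0.913043, 1.000000)
Dv1 = (6.130435, 5.434783, 6.347826); divide by 6.347826 → v2 = (0.965753, 0.856164, 1.000000)
Dv2 = (3.527397, 8.431507, 8.609589); divide by 8.609589 → v3 = (0.409706, 0.979316, 1.000000)
Requested entry of v3: 1231/1257 = 0.97932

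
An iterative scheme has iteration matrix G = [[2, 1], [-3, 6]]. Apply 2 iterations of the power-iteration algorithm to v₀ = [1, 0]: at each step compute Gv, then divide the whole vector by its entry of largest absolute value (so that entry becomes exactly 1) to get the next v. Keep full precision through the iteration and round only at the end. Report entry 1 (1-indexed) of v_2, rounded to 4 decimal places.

Gv0 = (2.00000, -3.00000); divide by -3.00000 → v1 = (-0.66667, 1.00000)
Gv1 = (-0.33333, 8.00000); divide by 8.00000 → v2 = (-0.04167, 1.00000)
Requested entry of v2: 1/-24 = -0.0417

-0.0417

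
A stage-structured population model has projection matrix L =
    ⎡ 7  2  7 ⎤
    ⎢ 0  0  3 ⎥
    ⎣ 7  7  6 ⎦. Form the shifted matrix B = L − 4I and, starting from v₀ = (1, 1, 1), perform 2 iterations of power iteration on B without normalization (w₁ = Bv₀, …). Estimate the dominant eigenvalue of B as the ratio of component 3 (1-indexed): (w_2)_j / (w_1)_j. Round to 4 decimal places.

B = L − 4I has rows (3, 2, 7); (0, -4, 3); (7, 7, 2)
w1 = Bv₀ = (12, -1, 16)
w2 = Bw1 = (146, 52, 109)
Ratio: 109/16 = 6.8125

μ ≈ 6.8125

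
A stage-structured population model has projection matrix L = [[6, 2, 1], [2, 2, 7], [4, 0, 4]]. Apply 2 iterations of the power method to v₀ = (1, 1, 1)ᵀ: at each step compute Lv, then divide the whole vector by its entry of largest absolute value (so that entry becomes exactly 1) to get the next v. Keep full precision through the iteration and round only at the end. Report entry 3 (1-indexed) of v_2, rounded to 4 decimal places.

Lv0 = (9.00000, 11.00000, 8.00000); divide by 11.00000 → v1 = (0.81818, 1.00000, 0.72727)
Lv1 = (7.63636, 8.72727, 6.18182); divide by 8.72727 → v2 = (0.87500, 1.00000, 0.70833)
Requested entry of v2: 68/96 = 0.7083

0.7083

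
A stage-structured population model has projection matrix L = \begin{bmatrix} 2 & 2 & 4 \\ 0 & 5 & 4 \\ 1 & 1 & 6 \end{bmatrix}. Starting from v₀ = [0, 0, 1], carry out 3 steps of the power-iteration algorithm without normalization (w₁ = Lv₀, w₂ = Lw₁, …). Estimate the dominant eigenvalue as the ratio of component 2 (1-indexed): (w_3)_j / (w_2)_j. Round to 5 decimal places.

9.00000

w1 = Lv₀ = (2·0 + 2·0 + 4·1; 0·0 + 5·0 + 4·1; 1·0 + 1·0 + 6·1) = (4, 4, 6)
w2 = Lw1 = (2·4 + 2·4 + 4·6; 0·4 + 5·4 + 4·6; 1·4 + 1·4 + 6·6) = (40, 44, 44)
w3 = Lw2 = (344, 396, 348)
Ratio at component: 396 / 44 = 9.00000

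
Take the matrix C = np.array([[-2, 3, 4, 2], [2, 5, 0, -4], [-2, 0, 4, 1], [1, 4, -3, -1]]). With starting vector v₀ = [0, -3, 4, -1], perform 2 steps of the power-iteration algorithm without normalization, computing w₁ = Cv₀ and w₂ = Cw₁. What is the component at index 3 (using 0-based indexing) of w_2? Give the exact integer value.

-61

w1 = Cv₀ = (5, -11, 15, -23)
w2 = Cw1 = (-29, 47, 27, -61)
The requested component of w2 is -61.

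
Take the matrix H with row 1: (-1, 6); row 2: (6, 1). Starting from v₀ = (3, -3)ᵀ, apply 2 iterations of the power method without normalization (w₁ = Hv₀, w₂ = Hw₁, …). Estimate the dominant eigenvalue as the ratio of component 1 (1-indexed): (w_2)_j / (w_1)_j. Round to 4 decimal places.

-5.2857

w1 = Hv₀ = ((-1)·3 + 6·(-3); 6·3 + 1·(-3)) = (-21, 15)
w2 = Hw1 = ((-1)·(-21) + 6·15; 6·(-21) + 1·15) = (111, -111)
Ratio at component: 111 / -21 = -5.2857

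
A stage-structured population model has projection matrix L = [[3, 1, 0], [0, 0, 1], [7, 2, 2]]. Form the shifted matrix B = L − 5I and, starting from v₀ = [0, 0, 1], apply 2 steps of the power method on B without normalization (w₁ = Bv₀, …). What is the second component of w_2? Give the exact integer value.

B = L − 5I has rows (-2, 1, 0); (0, -5, 1); (7, 2, -3)
w1 = Bv₀ = ((-2)·0 + 1·0 + 0·1; 0·0 + (-5)·0 + 1·1; 7·0 + 2·0 + (-3)·1) = (0, 1, -3)
w2 = Bw1 = ((-2)·0 + 1·1 + 0·(-3); 0·0 + (-5)·1 + 1·(-3); 7·0 + 2·1 + (-3)·(-3)) = (1, -8, 11)
Requested component of w2: -8

-8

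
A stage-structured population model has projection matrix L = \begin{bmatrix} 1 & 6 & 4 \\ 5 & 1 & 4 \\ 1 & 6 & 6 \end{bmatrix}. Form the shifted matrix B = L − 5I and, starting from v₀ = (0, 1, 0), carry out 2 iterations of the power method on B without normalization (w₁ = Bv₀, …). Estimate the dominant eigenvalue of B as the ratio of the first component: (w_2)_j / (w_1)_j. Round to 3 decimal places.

B = L − 5I has rows (-4, 6, 4); (5, -4, 4); (1, 6, 1)
w1 = Bv₀ = ((-4)·0 + 6·1 + 4·0; 5·0 + (-4)·1 + 4·0; 1·0 + 6·1 + 1·0) = (6, -4, 6)
w2 = Bw1 = ((-4)·6 + 6·(-4) + 4·6; 5·6 + (-4)·(-4) + 4·6; 1·6 + 6·(-4) + 1·6) = (-24, 70, -12)
Ratio: -24/6 = -4.000

-4.000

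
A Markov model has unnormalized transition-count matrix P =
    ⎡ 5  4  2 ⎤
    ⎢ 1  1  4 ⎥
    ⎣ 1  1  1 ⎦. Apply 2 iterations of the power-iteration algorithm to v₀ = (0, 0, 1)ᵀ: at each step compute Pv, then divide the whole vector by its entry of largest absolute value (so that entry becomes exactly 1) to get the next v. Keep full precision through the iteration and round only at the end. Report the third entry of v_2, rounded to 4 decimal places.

Pv0 = (2.00000, 4.00000, 1.00000); divide by 4.00000 → v1 = (0.50000, 1.00000, 0.25000)
Pv1 = (7.00000, 2.50000, 1.75000); divide by 7.00000 → v2 = (1.00000, 0.35714, 0.25000)
Requested entry of v2: 7/28 = 0.2500

0.2500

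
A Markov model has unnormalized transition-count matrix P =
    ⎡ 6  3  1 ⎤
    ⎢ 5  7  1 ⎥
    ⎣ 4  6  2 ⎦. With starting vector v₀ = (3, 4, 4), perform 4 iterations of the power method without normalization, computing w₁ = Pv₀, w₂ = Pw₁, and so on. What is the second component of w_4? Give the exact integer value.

w1 = Pv₀ = (34, 47, 44)
w2 = Pw1 = (389, 543, 506)
w3 = Pw2 = (4469, 6252, 5826)
w4 = Pw3 = (51396, 71935, 67040)
The requested component of w4 is 71935.

71935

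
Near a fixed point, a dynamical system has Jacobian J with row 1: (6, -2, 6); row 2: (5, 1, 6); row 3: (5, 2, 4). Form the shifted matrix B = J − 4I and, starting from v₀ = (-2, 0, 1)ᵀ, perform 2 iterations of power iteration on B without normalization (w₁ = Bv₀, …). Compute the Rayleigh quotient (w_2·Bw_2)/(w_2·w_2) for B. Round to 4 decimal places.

1.0885

B = J − 4I has rows (2, -2, 6); (5, -3, 6); (5, 2, 0)
w1 = Bv₀ = (2, -4, -10)
w2 = Bw1 = (-48, -38, 2)
Bw2 = (-8, -114, -316)
w2·Bw2 = 4084; w2·w2 = 3752; μ ≈ 4084/3752 = 1.0885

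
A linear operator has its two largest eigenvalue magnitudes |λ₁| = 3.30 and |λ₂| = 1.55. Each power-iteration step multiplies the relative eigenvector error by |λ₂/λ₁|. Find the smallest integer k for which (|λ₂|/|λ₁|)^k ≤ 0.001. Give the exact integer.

|λ₂/λ₁| = 1.55/3.30 = 0.46970
Need k ≥ ln(0.001) / ln(0.46970) = -6.9078 / -0.7557 ≈ 9.141
Smallest integer k satisfying the bound: 10

10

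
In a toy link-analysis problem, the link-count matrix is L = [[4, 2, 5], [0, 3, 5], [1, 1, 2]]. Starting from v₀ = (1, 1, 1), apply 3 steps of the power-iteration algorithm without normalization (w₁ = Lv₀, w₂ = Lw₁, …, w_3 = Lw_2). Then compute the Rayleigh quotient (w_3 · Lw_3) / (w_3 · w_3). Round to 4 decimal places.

w1 = Lv₀ = (11, 8, 4)
w2 = Lw1 = (80, 44, 27)
w3 = Lw2 = (543, 267, 178)
Lw3 = (3596, 1691, 1166)
w3·Lw3 = 543·3596 + 267·1691 + 178·1166 = 2611673; w3·w3 = 543·543 + 267·267 + 178·178 = 397822
λ ≈ 2611673/397822 = 6.5649

λ ≈ 6.5649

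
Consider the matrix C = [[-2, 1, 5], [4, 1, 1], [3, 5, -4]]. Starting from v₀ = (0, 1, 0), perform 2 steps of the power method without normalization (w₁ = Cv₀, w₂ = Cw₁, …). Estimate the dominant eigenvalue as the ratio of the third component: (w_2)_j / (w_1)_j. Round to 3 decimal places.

λ ≈ -2.400

w1 = Cv₀ = (1, 1, 5)
w2 = Cw1 = (24, 10, -12)
Ratio at component: -12 / 5 = -2.400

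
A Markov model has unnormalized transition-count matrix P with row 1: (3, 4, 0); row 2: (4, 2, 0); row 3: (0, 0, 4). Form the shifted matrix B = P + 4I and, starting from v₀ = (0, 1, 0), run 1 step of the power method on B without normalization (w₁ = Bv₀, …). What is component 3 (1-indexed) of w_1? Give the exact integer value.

0

B = P + 4I has rows (7, 4, 0); (4, 6, 0); (0, 0, 8)
w1 = Bv₀ = (7·0 + 4·1 + 0·0; 4·0 + 6·1 + 0·0; 0·0 + 0·1 + 8·0) = (4, 6, 0)
Requested component of w1: 0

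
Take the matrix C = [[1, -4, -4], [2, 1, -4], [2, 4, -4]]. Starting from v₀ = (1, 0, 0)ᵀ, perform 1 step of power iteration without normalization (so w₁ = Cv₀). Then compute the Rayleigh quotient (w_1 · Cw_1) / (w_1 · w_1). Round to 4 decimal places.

-2.1111

w1 = Cv₀ = (1·1 + (-4)·0 + (-4)·0; 2·1 + 1·0 + (-4)·0; 2·1 + 4·0 + (-4)·0) = (1, 2, 2)
Cw1 = (-15, -4, 2)
w1·Cw1 = 1·(-15) + 2·(-4) + 2·2 = -19; w1·w1 = 1·1 + 2·2 + 2·2 = 9
λ ≈ -19/9 = -2.1111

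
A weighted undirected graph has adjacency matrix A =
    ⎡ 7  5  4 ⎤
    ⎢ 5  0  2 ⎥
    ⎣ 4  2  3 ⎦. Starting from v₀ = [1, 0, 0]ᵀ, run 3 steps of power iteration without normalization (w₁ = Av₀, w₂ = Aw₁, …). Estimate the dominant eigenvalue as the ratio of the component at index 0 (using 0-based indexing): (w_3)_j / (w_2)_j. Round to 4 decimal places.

w1 = Av₀ = (7, 5, 4)
w2 = Aw1 = (90, 43, 50)
w3 = Aw2 = (1045, 550, 596)
Ratio at component: 1045 / 90 = 11.6111

λ ≈ 11.6111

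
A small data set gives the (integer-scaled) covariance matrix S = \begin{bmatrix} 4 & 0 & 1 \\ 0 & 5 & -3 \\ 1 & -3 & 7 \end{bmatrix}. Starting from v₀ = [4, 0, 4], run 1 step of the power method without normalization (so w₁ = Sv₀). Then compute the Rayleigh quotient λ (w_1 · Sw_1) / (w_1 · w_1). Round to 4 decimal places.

w1 = Sv₀ = (4·4 + 0·0 + 1·4; 0·4 + 5·0 + (-3)·4; 1·4 + (-3)·0 + 7·4) = (20, -12, 32)
Sw1 = (112, -156, 280)
w1·Sw1 = 20·112 + (-12)·(-156) + 32·280 = 13072; w1·w1 = 20·20 + (-12)·(-12) + 32·32 = 1568
λ ≈ 13072/1568 = 8.3367

λ ≈ 8.3367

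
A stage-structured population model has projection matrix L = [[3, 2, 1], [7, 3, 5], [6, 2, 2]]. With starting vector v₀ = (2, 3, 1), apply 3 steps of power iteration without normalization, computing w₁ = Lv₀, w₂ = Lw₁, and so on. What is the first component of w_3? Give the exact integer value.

w1 = Lv₀ = (13, 28, 20)
w2 = Lw1 = (115, 275, 174)
w3 = Lw2 = (1069, 2500, 1588)
The requested component of w3 is 1069.

1069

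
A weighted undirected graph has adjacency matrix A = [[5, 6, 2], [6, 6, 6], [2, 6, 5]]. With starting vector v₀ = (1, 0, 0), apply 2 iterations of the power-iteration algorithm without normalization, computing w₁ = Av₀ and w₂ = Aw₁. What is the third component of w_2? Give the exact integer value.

w1 = Av₀ = (5·1 + 6·0 + 2·0; 6·1 + 6·0 + 6·0; 2·1 + 6·0 + 5·0) = (5, 6, 2)
w2 = Aw1 = (5·5 + 6·6 + 2·2; 6·5 + 6·6 + 6·2; 2·5 + 6·6 + 5·2) = (65, 78, 56)
The requested component of w2 is 56.

56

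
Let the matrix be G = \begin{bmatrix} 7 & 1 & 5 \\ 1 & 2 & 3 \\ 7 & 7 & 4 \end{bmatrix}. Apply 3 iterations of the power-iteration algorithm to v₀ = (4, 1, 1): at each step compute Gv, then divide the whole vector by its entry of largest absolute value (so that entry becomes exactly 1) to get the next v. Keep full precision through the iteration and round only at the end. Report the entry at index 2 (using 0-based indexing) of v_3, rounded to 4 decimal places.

Gv0 = (34.00000, 9.00000, 39.00000); divide by 39.00000 → v1 = (0.87179, 0.23077, 1.00000)
Gv1 = (11.33333, 4.33333, 11.71795); divide by 11.71795 → v2 = (0.96718, 0.36980, 1.00000)
Gv2 = (12.14004, 4.70678, 13.35886); divide by 13.35886 → v3 = (0.90876, 0.35233, 1.00000)
Requested entry of v3: 6105/6105 = 1.0000

1.0000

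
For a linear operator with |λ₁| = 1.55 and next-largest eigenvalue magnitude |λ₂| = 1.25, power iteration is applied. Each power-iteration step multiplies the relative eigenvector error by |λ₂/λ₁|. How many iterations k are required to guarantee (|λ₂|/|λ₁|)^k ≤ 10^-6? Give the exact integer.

|λ₂/λ₁| = 1.25/1.55 = 0.80645
Need k ≥ ln(10^-6) / ln(0.80645) = -13.8155 / -0.2151 ≈ 64.225
Smallest integer k satisfying the bound: 65

65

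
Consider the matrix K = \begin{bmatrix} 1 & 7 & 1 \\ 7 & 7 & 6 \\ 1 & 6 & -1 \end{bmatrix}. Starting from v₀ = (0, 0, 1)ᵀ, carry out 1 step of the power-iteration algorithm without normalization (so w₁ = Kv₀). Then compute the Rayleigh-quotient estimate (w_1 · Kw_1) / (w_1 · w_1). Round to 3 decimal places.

w1 = Kv₀ = (1, 6, -1)
Kw1 = (42, 43, 38)
w1·Kw1 = 1·42 + 6·43 + (-1)·38 = 262; w1·w1 = 1·1 + 6·6 + (-1)·(-1) = 38
λ ≈ 262/38 = 6.895

6.895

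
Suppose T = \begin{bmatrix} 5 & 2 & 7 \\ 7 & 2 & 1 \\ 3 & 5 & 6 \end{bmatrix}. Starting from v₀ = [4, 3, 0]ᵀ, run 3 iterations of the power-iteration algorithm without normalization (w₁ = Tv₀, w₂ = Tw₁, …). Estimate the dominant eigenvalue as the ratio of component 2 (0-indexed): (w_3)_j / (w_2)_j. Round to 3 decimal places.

12.210

w1 = Tv₀ = (26, 34, 27)
w2 = Tw1 = (387, 277, 410)
w3 = Tw2 = (5359, 3673, 5006)
Ratio at component: 5006 / 410 = 12.210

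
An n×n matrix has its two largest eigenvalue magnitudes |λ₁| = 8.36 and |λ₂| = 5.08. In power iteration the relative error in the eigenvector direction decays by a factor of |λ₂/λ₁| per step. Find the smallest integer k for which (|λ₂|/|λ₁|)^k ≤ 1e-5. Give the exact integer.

|λ₂/λ₁| = 5.08/8.36 = 0.60766
Need k ≥ ln(1e-5) / ln(0.60766) = -11.5129 / -0.4981 ≈ 23.111
Smallest integer k satisfying the bound: 24

24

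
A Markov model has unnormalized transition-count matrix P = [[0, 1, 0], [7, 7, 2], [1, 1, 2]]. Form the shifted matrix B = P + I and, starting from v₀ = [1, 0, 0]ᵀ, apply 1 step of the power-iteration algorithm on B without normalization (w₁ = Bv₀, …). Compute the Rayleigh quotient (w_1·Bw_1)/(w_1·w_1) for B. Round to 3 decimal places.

B = P + I has rows (1, 1, 0); (7, 8, 2); (1, 1, 3)
w1 = Bv₀ = (1, 7, 1)
Bw1 = (8, 65, 11)
w1·Bw1 = 474; w1·w1 = 51; μ ≈ 474/51 = 9.294

μ ≈ 9.294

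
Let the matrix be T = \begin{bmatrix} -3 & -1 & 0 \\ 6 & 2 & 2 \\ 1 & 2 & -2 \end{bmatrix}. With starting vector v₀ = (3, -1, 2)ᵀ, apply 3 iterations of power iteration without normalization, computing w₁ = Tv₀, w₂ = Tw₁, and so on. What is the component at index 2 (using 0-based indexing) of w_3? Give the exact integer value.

w1 = Tv₀ = (-8, 20, -3)
w2 = Tw1 = (4, -14, 38)
w3 = Tw2 = (2, 72, -100)
The requested component of w3 is -100.

-100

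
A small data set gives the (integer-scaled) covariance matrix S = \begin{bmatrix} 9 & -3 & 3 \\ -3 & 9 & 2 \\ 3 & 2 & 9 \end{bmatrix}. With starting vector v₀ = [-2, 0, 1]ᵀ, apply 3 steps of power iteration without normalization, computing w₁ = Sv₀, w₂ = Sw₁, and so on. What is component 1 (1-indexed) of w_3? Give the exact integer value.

-1725

w1 = Sv₀ = (9·(-2) + (-3)·0 + 3·1; (-3)·(-2) + 9·0 + 2·1; 3·(-2) + 2·0 + 9·1) = (-15, 8, 3)
w2 = Sw1 = (9·(-15) + (-3)·8 + 3·3; (-3)·(-15) + 9·8 + 2·3; 3·(-15) + 2·8 + 9·3) = (-150, 123, -2)
w3 = Sw2 = (-1725, 1553, -222)
The requested component of w3 is -1725.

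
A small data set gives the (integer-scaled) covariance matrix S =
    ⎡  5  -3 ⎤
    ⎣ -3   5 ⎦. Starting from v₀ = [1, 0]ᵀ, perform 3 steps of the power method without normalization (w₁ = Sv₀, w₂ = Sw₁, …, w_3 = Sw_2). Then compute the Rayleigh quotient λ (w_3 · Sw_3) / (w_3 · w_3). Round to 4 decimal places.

w1 = Sv₀ = (5, -3)
w2 = Sw1 = (34, -30)
w3 = Sw2 = (260, -252)
Sw3 = (2056, -2040)
w3·Sw3 = 260·2056 + (-252)·(-2040) = 1048640; w3·w3 = 260·260 + (-252)·(-252) = 131104
λ ≈ 1048640/131104 = 7.9985

λ ≈ 7.9985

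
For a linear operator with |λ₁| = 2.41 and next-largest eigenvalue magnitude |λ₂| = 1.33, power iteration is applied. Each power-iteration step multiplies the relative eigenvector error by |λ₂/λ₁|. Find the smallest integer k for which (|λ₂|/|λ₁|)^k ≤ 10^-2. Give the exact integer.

|λ₂/λ₁| = 1.33/2.41 = 0.55187
Need k ≥ ln(10^-2) / ln(0.55187) = -4.6052 / -0.5944 ≈ 7.747
Smallest integer k satisfying the bound: 8

8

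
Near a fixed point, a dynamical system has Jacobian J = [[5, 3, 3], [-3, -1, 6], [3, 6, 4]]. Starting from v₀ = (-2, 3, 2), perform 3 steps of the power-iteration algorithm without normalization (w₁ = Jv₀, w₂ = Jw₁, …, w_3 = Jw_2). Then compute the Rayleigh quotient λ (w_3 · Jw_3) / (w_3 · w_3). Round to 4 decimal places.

9.1471

w1 = Jv₀ = (5·(-2) + 3·3 + 3·2; (-3)·(-2) + (-1)·3 + 6·2; 3·(-2) + 6·3 + 4·2) = (5, 15, 20)
w2 = Jw1 = (5·5 + 3·15 + 3·20; (-3)·5 + (-1)·15 + 6·20; 3·5 + 6·15 + 4·20) = (130, 90, 185)
w3 = Jw2 = (1475, 630, 1670)
Jw3 = (14275, 4965, 14885)
w3·Jw3 = 1475·14275 + 630·4965 + 1670·14885 = 49041525; w3·w3 = 1475·1475 + 630·630 + 1670·1670 = 5361425
λ ≈ 49041525/5361425 = 9.1471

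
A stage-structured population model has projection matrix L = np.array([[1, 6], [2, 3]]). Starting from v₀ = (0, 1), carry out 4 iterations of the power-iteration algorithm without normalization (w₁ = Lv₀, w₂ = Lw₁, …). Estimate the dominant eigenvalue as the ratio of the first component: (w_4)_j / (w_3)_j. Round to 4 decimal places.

w1 = Lv₀ = (1·0 + 6·1; 2·0 + 3·1) = (6, 3)
w2 = Lw1 = (1·6 + 6·3; 2·6 + 3·3) = (24, 21)
w3 = Lw2 = (150, 111)
w4 = Lw3 = (816, 633)
Ratio at component: 816 / 150 = 5.4400

λ ≈ 5.4400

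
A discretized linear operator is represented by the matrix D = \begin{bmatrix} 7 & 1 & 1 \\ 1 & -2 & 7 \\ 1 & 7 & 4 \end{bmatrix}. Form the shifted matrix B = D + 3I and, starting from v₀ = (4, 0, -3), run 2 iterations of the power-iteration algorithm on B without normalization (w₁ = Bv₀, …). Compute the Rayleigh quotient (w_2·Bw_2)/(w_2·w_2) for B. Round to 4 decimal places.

B = D + 3I has rows (10, 1, 1); (1, 1, 7); (1, 7, 7)
w1 = Bv₀ = (10·4 + 1·0 + 1·(-3); 1·4 + 1·0 + 7·(-3); 1·4 + 7·0 + 7·(-3)) = (37, -17, -17)
w2 = Bw1 = (10·37 + 1·(-17) + 1·(-17); 1·37 + 1·(-17) + 7·(-17); 1·37 + 7·(-17) + 7·(-17)) = (336, -99, -201)
Bw2 = (3060, -1170, -1764)
w2·Bw2 = 1498554; w2·w2 = 163098; μ ≈ 1498554/163098 = 9.1881

μ ≈ 9.1881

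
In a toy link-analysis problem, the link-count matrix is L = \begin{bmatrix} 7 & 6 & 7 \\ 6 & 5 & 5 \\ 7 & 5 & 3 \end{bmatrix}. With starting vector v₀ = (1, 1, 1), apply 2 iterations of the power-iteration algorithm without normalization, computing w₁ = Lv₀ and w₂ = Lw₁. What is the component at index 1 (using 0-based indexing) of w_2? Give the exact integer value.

275

w1 = Lv₀ = (7·1 + 6·1 + 7·1; 6·1 + 5·1 + 5·1; 7·1 + 5·1 + 3·1) = (20, 16, 15)
w2 = Lw1 = (7·20 + 6·16 + 7·15; 6·20 + 5·16 + 5·15; 7·20 + 5·16 + 3·15) = (341, 275, 265)
The requested component of w2 is 275.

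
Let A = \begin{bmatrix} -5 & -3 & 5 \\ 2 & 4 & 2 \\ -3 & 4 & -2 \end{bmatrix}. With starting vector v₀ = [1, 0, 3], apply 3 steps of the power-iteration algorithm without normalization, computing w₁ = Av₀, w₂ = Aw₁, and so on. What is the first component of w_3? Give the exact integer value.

w1 = Av₀ = ((-5)·1 + (-3)·0 + 5·3; 2·1 + 4·0 + 2·3; (-3)·1 + 4·0 + (-2)·3) = (10, 8, -9)
w2 = Aw1 = ((-5)·10 + (-3)·8 + 5·(-9); 2·10 + 4·8 + 2·(-9); (-3)·10 + 4·8 + (-2)·(-9)) = (-119, 34, 20)
w3 = Aw2 = (593, -62, 453)
The requested component of w3 is 593.

593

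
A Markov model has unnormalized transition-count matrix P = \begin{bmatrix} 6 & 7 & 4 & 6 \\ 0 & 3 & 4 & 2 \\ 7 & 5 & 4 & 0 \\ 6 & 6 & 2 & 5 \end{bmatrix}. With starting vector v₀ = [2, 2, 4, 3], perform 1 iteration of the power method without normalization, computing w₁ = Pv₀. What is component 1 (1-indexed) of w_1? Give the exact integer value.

w1 = Pv₀ = (60, 28, 40, 47)
The requested component of w1 is 60.

60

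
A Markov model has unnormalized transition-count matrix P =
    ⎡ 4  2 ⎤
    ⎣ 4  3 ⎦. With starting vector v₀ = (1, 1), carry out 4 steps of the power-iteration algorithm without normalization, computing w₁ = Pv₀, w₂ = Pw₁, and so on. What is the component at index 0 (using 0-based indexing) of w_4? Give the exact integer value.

w1 = Pv₀ = (4·1 + 2·1; 4·1 + 3·1) = (6, 7)
w2 = Pw1 = (4·6 + 2·7; 4·6 + 3·7) = (38, 45)
w3 = Pw2 = (242, 287)
w4 = Pw3 = (1542, 1829)
The requested component of w4 is 1542.

1542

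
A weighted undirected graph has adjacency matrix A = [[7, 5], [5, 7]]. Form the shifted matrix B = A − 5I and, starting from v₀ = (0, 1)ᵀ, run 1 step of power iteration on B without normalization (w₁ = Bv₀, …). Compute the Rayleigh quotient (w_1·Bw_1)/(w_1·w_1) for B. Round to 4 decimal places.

5.4483

B = A − 5I has rows (2, 5); (5, 2)
w1 = Bv₀ = (2·0 + 5·1; 5·0 + 2·1) = (5, 2)
Bw1 = (20, 29)
w1·Bw1 = 158; w1·w1 = 29; μ ≈ 158/29 = 5.4483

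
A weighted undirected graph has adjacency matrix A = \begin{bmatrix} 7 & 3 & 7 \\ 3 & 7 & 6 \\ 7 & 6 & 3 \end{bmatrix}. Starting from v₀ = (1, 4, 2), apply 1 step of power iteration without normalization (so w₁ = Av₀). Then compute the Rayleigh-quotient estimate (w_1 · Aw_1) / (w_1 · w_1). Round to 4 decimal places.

w1 = Av₀ = (33, 43, 37)
Aw1 = (619, 622, 600)
w1·Aw1 = 33·619 + 43·622 + 37·600 = 69373; w1·w1 = 33·33 + 43·43 + 37·37 = 4307
λ ≈ 69373/4307 = 16.1070

16.1070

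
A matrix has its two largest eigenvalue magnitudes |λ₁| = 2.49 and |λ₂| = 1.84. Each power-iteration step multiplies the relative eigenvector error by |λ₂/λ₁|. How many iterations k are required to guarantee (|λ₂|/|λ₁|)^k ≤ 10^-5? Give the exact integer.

|λ₂/λ₁| = 1.84/2.49 = 0.73896
Need k ≥ ln(10^-5) / ln(0.73896) = -11.5129 / -0.3025 ≈ 38.057
Smallest integer k satisfying the bound: 39

39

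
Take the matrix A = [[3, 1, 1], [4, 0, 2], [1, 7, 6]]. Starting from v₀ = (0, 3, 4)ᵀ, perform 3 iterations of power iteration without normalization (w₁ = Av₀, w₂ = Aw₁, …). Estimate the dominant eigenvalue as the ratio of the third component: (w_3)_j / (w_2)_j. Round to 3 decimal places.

w1 = Av₀ = (3·0 + 1·3 + 1·4; 4·0 + 0·3 + 2·4; 1·0 + 7·3 + 6·4) = (7, 8, 45)
w2 = Aw1 = (3·7 + 1·8 + 1·45; 4·7 + 0·8 + 2·45; 1·7 + 7·8 + 6·45) = (74, 118, 333)
w3 = Aw2 = (673, 962, 2898)
Ratio at component: 2898 / 333 = 8.703

8.703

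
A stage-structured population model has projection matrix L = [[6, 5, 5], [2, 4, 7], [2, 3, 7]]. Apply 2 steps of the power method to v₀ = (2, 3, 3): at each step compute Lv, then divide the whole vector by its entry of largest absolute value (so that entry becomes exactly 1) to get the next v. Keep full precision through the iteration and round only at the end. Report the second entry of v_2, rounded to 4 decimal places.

0.7743

Lv0 = (42.00000, 37.00000, 34.00000); divide by 42.00000 → v1 = (1.00000, 0.88095, 0.80952)
Lv1 = (14.45238, 11.19048, 10.30952); divide by 14.45238 → v2 = (1.00000, 0.77430, 0.71334)
Requested entry of v2: 470/607 = 0.7743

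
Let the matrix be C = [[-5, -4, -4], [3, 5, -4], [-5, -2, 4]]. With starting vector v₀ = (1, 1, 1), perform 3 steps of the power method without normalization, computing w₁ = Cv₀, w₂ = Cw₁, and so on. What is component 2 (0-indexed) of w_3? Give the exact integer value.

-111

w1 = Cv₀ = ((-5)·1 + (-4)·1 + (-4)·1; 3·1 + 5·1 + (-4)·1; (-5)·1 + (-2)·1 + 4·1) = (-13, 4, -3)
w2 = Cw1 = ((-5)·(-13) + (-4)·4 + (-4)·(-3); 3·(-13) + 5·4 + (-4)·(-3); (-5)·(-13) + (-2)·4 + 4·(-3)) = (61, -7, 45)
w3 = Cw2 = (-457, -32, -111)
The requested component of w3 is -111.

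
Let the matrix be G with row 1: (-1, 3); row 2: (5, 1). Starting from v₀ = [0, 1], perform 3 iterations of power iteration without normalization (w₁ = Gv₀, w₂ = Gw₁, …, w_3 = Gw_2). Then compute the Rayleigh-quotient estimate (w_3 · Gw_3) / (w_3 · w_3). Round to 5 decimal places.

w1 = Gv₀ = ((-1)·0 + 3·1; 5·0 + 1·1) = (3, 1)
w2 = Gw1 = ((-1)·3 + 3·1; 5·3 + 1·1) = (0, 16)
w3 = Gw2 = (48, 16)
Gw3 = (0, 256)
w3·Gw3 = 48·0 + 16·256 = 4096; w3·w3 = 48·48 + 16·16 = 2560
λ ≈ 4096/2560 = 1.60000

1.60000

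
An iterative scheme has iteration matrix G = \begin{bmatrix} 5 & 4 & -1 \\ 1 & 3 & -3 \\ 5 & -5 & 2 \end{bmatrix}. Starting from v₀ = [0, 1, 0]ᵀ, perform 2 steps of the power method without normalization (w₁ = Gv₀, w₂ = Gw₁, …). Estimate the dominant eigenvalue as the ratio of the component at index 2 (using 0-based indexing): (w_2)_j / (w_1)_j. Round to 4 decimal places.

1.0000

w1 = Gv₀ = (4, 3, -5)
w2 = Gw1 = (37, 28, -5)
Ratio at component: -5 / -5 = 1.0000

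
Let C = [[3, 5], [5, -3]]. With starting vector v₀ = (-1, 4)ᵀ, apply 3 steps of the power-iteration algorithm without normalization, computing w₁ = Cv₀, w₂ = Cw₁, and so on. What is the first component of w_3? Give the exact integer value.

w1 = Cv₀ = (3·(-1) + 5·4; 5·(-1) + (-3)·4) = (17, -17)
w2 = Cw1 = (3·17 + 5·(-17); 5·17 + (-3)·(-17)) = (-34, 136)
w3 = Cw2 = (578, -578)
The requested component of w3 is 578.

578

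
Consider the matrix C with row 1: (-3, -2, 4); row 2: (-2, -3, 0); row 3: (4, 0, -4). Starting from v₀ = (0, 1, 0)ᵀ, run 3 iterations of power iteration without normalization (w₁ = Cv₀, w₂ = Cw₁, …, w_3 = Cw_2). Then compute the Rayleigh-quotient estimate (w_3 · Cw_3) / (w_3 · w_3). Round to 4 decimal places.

λ ≈ -7.6992

w1 = Cv₀ = ((-3)·0 + (-2)·1 + 4·0; (-2)·0 + (-3)·1 + 0·0; 4·0 + 0·1 + (-4)·0) = (-2, -3, 0)
w2 = Cw1 = ((-3)·(-2) + (-2)·(-3) + 4·0; (-2)·(-2) + (-3)·(-3) + 0·0; 4·(-2) + 0·(-3) + (-4)·0) = (12, 13, -8)
w3 = Cw2 = (-94, -63, 80)
Cw3 = (728, 377, -696)
w3·Cw3 = (-94)·728 + (-63)·377 + 80·(-696) = -147863; w3·w3 = (-94)·(-94) + (-63)·(-63) + 80·80 = 19205
λ ≈ -147863/19205 = -7.6992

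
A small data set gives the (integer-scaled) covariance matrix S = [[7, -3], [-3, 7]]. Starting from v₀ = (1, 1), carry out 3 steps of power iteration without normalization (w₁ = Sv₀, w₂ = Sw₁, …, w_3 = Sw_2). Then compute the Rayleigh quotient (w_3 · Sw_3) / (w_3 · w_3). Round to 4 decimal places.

w1 = Sv₀ = (4, 4)
w2 = Sw1 = (16, 16)
w3 = Sw2 = (64, 64)
Sw3 = (256, 256)
w3·Sw3 = 64·256 + 64·256 = 32768; w3·w3 = 64·64 + 64·64 = 8192
λ ≈ 32768/8192 = 4.0000

λ ≈ 4.0000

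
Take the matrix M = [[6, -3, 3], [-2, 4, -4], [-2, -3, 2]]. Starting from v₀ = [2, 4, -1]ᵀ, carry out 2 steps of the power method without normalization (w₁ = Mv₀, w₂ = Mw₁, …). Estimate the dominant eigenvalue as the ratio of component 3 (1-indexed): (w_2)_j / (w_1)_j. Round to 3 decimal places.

w1 = Mv₀ = (6·2 + (-3)·4 + 3·(-1); (-2)·2 + 4·4 + (-4)·(-1); (-2)·2 + (-3)·4 + 2·(-1)) = (-3, 16, -18)
w2 = Mw1 = (6·(-3) + (-3)·16 + 3·(-18); (-2)·(-3) + 4·16 + (-4)·(-18); (-2)·(-3) + (-3)·16 + 2·(-18)) = (-120, 142, -78)
Ratio at component: -78 / -18 = 4.333

4.333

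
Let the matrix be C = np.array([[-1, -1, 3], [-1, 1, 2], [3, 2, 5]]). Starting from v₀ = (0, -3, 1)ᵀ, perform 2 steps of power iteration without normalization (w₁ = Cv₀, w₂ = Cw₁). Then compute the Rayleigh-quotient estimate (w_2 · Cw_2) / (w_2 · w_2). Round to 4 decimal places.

-1.6767

w1 = Cv₀ = (6, -1, -1)
w2 = Cw1 = (-8, -9, 11)
Cw2 = (50, 21, 13)
w2·Cw2 = (-8)·50 + (-9)·21 + 11·13 = -446; w2·w2 = (-8)·(-8) + (-9)·(-9) + 11·11 = 266
λ ≈ -446/266 = -1.6767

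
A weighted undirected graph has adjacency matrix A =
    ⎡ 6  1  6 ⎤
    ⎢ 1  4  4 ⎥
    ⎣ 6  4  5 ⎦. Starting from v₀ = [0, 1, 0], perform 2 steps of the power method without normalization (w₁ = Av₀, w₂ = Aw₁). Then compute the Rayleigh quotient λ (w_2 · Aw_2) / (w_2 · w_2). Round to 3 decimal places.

λ ≈ 12.617

w1 = Av₀ = (6·0 + 1·1 + 6·0; 1·0 + 4·1 + 4·0; 6·0 + 4·1 + 5·0) = (1, 4, 4)
w2 = Aw1 = (6·1 + 1·4 + 6·4; 1·1 + 4·4 + 4·4; 6·1 + 4·4 + 5·4) = (34, 33, 42)
Aw2 = (489, 334, 546)
w2·Aw2 = 34·489 + 33·334 + 42·546 = 50580; w2·w2 = 34·34 + 33·33 + 42·42 = 4009
λ ≈ 50580/4009 = 12.617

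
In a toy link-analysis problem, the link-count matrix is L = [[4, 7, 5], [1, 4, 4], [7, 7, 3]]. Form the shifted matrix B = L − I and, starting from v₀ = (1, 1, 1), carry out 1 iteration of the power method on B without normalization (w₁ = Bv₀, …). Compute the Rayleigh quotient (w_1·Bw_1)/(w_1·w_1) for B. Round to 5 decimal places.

12.15963

B = L − I has rows (3, 7, 5); (1, 3, 4); (7, 7, 2)
w1 = Bv₀ = (3·1 + 7·1 + 5·1; 1·1 + 3·1 + 4·1; 7·1 + 7·1 + 2·1) = (15, 8, 16)
Bw1 = (181, 103, 193)
w1·Bw1 = 6627; w1·w1 = 545; μ ≈ 6627/545 = 12.15963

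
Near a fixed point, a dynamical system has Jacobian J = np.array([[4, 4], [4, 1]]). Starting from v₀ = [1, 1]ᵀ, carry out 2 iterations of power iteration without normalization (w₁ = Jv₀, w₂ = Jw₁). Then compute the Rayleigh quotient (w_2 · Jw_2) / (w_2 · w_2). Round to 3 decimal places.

w1 = Jv₀ = (4·1 + 4·1; 4·1 + 1·1) = (8, 5)
w2 = Jw1 = (4·8 + 4·5; 4·8 + 1·5) = (52, 37)
Jw2 = (356, 245)
w2·Jw2 = 52·356 + 37·245 = 27577; w2·w2 = 52·52 + 37·37 = 4073
λ ≈ 27577/4073 = 6.771

6.771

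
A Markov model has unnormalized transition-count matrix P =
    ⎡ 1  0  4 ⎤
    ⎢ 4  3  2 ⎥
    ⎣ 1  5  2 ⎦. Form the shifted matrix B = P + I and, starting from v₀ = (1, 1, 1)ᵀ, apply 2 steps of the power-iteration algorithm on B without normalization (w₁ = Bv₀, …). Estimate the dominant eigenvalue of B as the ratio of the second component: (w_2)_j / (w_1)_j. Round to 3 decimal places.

B = P + I has rows (2, 0, 4); (4, 4, 2); (1, 5, 3)
w1 = Bv₀ = (2·1 + 0·1 + 4·1; 4·1 + 4·1 + 2·1; 1·1 + 5·1 + 3·1) = (6, 10, 9)
w2 = Bw1 = (2·6 + 0·10 + 4·9; 4·6 + 4·10 + 2·9; 1·6 + 5·10 + 3·9) = (48, 82, 83)
Ratio: 82/10 = 8.200

8.200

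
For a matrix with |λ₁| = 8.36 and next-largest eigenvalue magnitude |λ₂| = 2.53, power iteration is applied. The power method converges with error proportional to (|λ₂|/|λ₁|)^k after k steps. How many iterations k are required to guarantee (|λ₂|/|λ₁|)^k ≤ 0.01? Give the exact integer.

4

|λ₂/λ₁| = 2.53/8.36 = 0.30263
Need k ≥ ln(0.01) / ln(0.30263) = -4.6052 / -1.1952 ≈ 3.853
Smallest integer k satisfying the bound: 4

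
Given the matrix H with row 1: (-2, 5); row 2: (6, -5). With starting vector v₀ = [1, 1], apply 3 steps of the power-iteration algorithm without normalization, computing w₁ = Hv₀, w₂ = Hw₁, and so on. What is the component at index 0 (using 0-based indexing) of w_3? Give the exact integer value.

67

w1 = Hv₀ = ((-2)·1 + 5·1; 6·1 + (-5)·1) = (3, 1)
w2 = Hw1 = ((-2)·3 + 5·1; 6·3 + (-5)·1) = (-1, 13)
w3 = Hw2 = (67, -71)
The requested component of w3 is 67.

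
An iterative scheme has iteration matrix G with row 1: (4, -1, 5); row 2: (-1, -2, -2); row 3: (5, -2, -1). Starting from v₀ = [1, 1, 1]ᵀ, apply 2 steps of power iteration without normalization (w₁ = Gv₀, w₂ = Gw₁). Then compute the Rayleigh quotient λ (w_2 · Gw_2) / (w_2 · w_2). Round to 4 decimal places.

λ ≈ 6.5654

w1 = Gv₀ = (4·1 + (-1)·1 + 5·1; (-1)·1 + (-2)·1 + (-2)·1; 5·1 + (-2)·1 + (-1)·1) = (8, -5, 2)
w2 = Gw1 = (4·8 + (-1)·(-5) + 5·2; (-1)·8 + (-2)·(-5) + (-2)·2; 5·8 + (-2)·(-5) + (-1)·2) = (47, -2, 48)
Gw2 = (430, -139, 191)
w2·Gw2 = 47·430 + (-2)·(-139) + 48·191 = 29656; w2·w2 = 47·47 + (-2)·(-2) + 48·48 = 4517
λ ≈ 29656/4517 = 6.5654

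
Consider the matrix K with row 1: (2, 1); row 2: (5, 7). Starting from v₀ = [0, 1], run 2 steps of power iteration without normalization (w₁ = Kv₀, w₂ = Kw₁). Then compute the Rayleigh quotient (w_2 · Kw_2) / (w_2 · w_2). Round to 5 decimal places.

7.83784

w1 = Kv₀ = (2·0 + 1·1; 5·0 + 7·1) = (1, 7)
w2 = Kw1 = (2·1 + 1·7; 5·1 + 7·7) = (9, 54)
Kw2 = (72, 423)
w2·Kw2 = 9·72 + 54·423 = 23490; w2·w2 = 9·9 + 54·54 = 2997
λ ≈ 23490/2997 = 7.83784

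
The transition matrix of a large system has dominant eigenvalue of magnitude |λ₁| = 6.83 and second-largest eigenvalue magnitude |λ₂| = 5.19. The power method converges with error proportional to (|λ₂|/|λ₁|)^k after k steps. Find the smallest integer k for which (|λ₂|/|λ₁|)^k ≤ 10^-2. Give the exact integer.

17

|λ₂/λ₁| = 5.19/6.83 = 0.75988
Need k ≥ ln(10^-2) / ln(0.75988) = -4.6052 / -0.2746 ≈ 16.771
Smallest integer k satisfying the bound: 17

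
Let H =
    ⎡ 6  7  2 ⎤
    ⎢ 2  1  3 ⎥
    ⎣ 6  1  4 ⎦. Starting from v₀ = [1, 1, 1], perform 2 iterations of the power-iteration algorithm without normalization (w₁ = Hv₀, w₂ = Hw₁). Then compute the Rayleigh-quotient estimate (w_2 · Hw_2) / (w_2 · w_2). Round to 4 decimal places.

λ ≈ 11.0700

w1 = Hv₀ = (15, 6, 11)
w2 = Hw1 = (154, 69, 140)
Hw2 = (1687, 797, 1553)
w2·Hw2 = 154·1687 + 69·797 + 140·1553 = 532211; w2·w2 = 154·154 + 69·69 + 140·140 = 48077
λ ≈ 532211/48077 = 11.0700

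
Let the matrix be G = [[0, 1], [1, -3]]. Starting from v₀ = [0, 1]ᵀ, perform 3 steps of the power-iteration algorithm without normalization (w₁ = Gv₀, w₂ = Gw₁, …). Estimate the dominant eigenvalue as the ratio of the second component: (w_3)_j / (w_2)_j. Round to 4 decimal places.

w1 = Gv₀ = (0·0 + 1·1; 1·0 + (-3)·1) = (1, -3)
w2 = Gw1 = (0·1 + 1·(-3); 1·1 + (-3)·(-3)) = (-3, 10)
w3 = Gw2 = (10, -33)
Ratio at component: -33 / 10 = -3.3000

λ ≈ -3.3000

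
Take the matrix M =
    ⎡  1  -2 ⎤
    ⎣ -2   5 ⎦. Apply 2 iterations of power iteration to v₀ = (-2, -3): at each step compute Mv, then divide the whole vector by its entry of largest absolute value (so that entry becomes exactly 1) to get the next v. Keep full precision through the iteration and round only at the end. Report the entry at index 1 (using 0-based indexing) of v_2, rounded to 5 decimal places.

1.00000

Mv0 = (4.000000, -11.000000); divide by -11.000000 → v1 = (-0.363636, 1.000000)
Mv1 = (-2.363636, 5.727273); divide by 5.727273 → v2 = (-0.412698, 1.000000)
Requested entry of v2: -63/-63 = 1.00000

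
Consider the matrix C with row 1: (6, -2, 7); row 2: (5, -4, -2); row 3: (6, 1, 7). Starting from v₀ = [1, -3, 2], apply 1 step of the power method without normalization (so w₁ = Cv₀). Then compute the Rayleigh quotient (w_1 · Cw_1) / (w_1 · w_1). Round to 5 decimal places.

λ ≈ 10.53086

w1 = Cv₀ = (26, 13, 17)
Cw1 = (249, 44, 288)
w1·Cw1 = 26·249 + 13·44 + 17·288 = 11942; w1·w1 = 26·26 + 13·13 + 17·17 = 1134
λ ≈ 11942/1134 = 10.53086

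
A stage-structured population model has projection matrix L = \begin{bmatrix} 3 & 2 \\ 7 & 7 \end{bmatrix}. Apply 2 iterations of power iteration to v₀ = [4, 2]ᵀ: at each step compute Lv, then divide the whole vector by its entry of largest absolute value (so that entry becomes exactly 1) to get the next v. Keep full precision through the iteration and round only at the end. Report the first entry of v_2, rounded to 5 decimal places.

Lv0 = (16.000000, 42.000000); divide by 42.000000 → v1 = (0.380952, 1.000000)
Lv1 = (3.142857, 9.666667); divide by 9.666667 → v2 = (0.325123, 1.000000)
Requested entry of v2: 132/406 = 0.32512

0.32512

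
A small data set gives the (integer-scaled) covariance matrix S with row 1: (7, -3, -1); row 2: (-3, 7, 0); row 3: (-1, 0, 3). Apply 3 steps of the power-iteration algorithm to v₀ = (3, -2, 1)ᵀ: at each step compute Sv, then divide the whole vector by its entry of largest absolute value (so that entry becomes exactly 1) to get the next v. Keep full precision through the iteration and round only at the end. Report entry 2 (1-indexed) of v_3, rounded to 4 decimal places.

Sv0 = (26.00000, -23.00000, 0.00000); divide by 26.00000 → v1 = (1.00000, -0.88462, 0.00000)
Sv1 = (9.65385, -9.19231, -1.00000); divide by 9.65385 → v2 = (1.00000, -0.95219, -0.10359)
Sv2 = (9.96016, -9.66534, -1.31076); divide by 9.96016 → v3 = (1.00000, -0.97040, -0.13160)
Requested entry of v3: -2426/2500 = -0.9704

-0.9704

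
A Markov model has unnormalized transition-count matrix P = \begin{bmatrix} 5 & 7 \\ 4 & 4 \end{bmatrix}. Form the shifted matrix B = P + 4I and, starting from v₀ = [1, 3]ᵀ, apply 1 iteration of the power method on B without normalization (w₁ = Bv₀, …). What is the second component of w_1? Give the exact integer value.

28

B = P + 4I has rows (9, 7); (4, 8)
w1 = Bv₀ = (9·1 + 7·3; 4·1 + 8·3) = (30, 28)
Requested component of w1: 28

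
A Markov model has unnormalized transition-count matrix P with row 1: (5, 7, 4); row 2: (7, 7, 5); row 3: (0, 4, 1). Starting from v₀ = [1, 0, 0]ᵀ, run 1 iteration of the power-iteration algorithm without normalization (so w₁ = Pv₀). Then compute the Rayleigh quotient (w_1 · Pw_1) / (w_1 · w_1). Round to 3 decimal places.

w1 = Pv₀ = (5·1 + 7·0 + 4·0; 7·1 + 7·0 + 5·0; 0·1 + 4·0 + 1·0) = (5, 7, 0)
Pw1 = (74, 84, 28)
w1·Pw1 = 5·74 + 7·84 + 0·28 = 958; w1·w1 = 5·5 + 7·7 + 0·0 = 74
λ ≈ 958/74 = 12.946

12.946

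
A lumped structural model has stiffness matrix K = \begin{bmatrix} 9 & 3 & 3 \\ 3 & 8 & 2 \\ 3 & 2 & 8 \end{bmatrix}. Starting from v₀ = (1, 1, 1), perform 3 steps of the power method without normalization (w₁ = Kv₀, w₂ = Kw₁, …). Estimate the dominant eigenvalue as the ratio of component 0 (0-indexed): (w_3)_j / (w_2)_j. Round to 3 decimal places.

w1 = Kv₀ = (15, 13, 13)
w2 = Kw1 = (213, 175, 175)
w3 = Kw2 = (2967, 2389, 2389)
Ratio at component: 2967 / 213 = 13.930

13.930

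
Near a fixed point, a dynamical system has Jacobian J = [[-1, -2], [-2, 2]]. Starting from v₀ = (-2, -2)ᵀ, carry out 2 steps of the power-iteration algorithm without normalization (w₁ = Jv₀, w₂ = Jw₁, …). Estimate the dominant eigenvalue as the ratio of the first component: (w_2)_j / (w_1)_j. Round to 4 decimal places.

-1.0000

w1 = Jv₀ = (6, 0)
w2 = Jw1 = (-6, -12)
Ratio at component: -6 / 6 = -1.0000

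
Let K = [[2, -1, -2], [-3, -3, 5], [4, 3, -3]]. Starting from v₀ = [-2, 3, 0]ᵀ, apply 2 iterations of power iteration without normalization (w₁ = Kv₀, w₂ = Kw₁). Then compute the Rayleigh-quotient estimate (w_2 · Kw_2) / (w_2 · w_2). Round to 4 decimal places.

-5.5033

w1 = Kv₀ = (-7, -3, 1)
w2 = Kw1 = (-13, 35, -40)
Kw2 = (19, -266, 173)
w2·Kw2 = (-13)·19 + 35·(-266) + (-40)·173 = -16477; w2·w2 = (-13)·(-13) + 35·35 + (-40)·(-40) = 2994
λ ≈ -16477/2994 = -5.5033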